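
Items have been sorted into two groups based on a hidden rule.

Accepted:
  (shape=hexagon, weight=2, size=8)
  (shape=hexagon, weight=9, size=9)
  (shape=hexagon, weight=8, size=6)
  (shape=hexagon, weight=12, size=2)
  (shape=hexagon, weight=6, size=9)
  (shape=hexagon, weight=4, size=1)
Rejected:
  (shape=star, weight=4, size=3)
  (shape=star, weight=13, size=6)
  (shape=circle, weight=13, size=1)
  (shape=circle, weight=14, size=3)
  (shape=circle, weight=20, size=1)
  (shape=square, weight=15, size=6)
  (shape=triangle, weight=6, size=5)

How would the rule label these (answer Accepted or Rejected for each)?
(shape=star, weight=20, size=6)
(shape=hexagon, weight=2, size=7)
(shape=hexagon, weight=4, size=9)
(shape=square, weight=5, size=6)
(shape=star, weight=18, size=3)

The rule appears to be: shape is hexagon.
(shape=star, weight=20, size=6): Rejected (shape is star).
(shape=hexagon, weight=2, size=7): Accepted (shape is hexagon).
(shape=hexagon, weight=4, size=9): Accepted (shape is hexagon).
(shape=square, weight=5, size=6): Rejected (shape is square).
(shape=star, weight=18, size=3): Rejected (shape is star).

Rejected, Accepted, Accepted, Rejected, Rejected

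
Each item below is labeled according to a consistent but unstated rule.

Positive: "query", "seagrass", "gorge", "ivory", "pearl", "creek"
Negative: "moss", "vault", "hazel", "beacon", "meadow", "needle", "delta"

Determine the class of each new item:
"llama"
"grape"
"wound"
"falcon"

Looking at the examples, the only property every 'Positive' case has and every 'Negative' case lacks is: contains 'r'.
"llama": Negative (no 'r').
"grape": Positive (has 'r').
"wound": Negative (no 'r').
"falcon": Negative (no 'r').

Negative, Positive, Negative, Negative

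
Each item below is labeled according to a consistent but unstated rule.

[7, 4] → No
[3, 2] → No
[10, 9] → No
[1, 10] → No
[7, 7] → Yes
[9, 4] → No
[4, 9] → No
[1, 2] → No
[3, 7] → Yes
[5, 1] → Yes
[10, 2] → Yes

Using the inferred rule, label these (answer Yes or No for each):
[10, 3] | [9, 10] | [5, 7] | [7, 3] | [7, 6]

No, No, Yes, Yes, No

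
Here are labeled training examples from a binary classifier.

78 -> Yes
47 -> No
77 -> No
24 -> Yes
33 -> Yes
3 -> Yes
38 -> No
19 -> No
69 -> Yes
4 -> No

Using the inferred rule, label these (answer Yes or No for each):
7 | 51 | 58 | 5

No, Yes, No, No

Rule: multiple of 3. This holds for each 'Yes' example and fails for each 'No' one.
7 → 7 = 3·2 + 1 → No. 51 → 51 = 3·17 → Yes. 58 → 58 = 3·19 + 1 → No. 5 → 5 = 3·1 + 2 → No.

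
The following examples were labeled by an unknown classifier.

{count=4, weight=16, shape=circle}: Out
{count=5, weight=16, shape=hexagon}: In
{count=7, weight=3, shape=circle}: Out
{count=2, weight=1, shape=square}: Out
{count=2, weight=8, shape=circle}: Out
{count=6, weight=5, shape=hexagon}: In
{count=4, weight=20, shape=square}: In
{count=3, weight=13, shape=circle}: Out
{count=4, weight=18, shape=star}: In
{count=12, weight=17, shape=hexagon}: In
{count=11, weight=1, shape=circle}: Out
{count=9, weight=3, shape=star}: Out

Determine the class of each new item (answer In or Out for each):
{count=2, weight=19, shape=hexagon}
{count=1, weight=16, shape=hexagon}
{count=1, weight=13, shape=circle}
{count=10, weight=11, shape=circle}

The common property of the 'In' items is: shape is hexagon OR weight ≥ 17. No 'Out' item has it.

In, In, Out, Out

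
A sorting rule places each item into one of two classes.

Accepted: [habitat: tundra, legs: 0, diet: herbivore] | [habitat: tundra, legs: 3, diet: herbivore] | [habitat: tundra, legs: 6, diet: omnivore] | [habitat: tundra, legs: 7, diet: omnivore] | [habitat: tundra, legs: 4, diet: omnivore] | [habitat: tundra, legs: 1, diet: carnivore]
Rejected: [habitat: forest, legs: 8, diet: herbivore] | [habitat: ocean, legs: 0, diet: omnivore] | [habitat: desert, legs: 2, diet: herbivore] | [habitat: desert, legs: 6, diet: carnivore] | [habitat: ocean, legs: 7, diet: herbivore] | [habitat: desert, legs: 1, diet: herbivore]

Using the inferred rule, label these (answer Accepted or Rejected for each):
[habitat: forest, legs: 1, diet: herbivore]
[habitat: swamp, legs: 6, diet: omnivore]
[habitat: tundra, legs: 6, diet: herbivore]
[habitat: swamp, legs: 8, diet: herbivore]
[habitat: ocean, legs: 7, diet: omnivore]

Rejected, Rejected, Accepted, Rejected, Rejected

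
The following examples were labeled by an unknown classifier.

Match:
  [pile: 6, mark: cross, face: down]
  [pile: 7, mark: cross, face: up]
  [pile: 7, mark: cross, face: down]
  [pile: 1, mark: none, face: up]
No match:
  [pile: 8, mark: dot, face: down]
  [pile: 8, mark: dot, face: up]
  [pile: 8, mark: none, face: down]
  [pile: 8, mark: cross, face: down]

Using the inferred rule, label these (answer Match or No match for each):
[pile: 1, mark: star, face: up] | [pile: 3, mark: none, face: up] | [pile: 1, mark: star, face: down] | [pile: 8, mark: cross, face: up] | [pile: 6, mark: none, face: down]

Match, Match, Match, No match, Match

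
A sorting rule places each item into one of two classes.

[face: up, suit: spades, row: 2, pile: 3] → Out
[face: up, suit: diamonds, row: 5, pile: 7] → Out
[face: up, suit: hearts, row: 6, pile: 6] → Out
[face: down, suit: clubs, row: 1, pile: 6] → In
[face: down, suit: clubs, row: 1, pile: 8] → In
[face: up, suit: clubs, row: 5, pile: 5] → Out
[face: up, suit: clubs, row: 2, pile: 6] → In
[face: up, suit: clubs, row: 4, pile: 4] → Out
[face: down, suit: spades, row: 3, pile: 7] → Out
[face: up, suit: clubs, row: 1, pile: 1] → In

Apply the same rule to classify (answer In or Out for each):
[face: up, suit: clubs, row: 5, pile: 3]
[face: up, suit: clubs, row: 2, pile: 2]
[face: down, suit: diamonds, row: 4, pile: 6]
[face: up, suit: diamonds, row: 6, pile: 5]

A rule that fits every label: suit is clubs AND row ≤ 2 — true of each 'In' example, false of each 'Out' one.
[face: up, suit: clubs, row: 5, pile: 3]: suit is clubs, row = 5 — does not fit, so Out.
[face: up, suit: clubs, row: 2, pile: 2]: suit is clubs, row = 2 — fits, so In.
[face: down, suit: diamonds, row: 4, pile: 6]: suit is diamonds, row = 4 — does not fit, so Out.
[face: up, suit: diamonds, row: 6, pile: 5]: suit is diamonds, row = 6 — does not fit, so Out.

Out, In, Out, Out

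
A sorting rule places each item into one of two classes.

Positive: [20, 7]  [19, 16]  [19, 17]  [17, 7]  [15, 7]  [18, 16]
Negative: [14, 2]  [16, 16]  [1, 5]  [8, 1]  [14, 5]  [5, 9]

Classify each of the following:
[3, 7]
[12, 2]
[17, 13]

Rule: first > second AND sum ≥ 22. This holds for each 'Positive' example and fails for each 'Negative' one.

Negative, Negative, Positive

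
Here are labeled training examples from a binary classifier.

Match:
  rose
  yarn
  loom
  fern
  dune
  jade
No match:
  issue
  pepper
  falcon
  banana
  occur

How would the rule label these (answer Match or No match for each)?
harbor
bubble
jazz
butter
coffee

The classifier is using: length 4.
No match: harbor, since length 6. No match: bubble, since length 6. Match: jazz, since length 4. No match: butter, since length 6. No match: coffee, since length 6.

No match, No match, Match, No match, No match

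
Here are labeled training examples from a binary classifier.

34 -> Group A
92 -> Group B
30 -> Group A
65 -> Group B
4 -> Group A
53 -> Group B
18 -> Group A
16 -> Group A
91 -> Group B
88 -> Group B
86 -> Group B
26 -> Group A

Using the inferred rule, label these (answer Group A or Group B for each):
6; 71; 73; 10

Group A, Group B, Group B, Group A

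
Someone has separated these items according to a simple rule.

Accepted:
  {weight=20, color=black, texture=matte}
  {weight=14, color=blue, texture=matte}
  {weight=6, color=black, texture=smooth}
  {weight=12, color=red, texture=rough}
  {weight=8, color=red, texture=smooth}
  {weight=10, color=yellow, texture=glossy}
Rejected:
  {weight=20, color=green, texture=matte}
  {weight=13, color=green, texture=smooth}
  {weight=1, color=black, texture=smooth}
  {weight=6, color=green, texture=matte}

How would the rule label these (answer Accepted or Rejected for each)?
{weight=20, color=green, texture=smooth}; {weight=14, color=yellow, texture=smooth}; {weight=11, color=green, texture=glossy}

Rejected, Accepted, Rejected

One predicate separates the groups cleanly: color is not green AND weight ≥ 6.
Rejected: {weight=20, color=green, texture=smooth}, since color is green, weight = 20.
Accepted: {weight=14, color=yellow, texture=smooth}, since color is yellow, weight = 14.
Rejected: {weight=11, color=green, texture=glossy}, since color is green, weight = 11.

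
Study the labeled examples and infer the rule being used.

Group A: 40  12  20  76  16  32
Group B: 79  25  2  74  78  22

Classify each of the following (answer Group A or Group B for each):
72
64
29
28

Group A, Group A, Group B, Group A

The pattern is that an item is 'Group A' exactly when: multiple of 4.
72: Group A (72 = 4·18). 64: Group A (64 = 4·16). 29: Group B (29 = 4·7 + 1). 28: Group A (28 = 4·7).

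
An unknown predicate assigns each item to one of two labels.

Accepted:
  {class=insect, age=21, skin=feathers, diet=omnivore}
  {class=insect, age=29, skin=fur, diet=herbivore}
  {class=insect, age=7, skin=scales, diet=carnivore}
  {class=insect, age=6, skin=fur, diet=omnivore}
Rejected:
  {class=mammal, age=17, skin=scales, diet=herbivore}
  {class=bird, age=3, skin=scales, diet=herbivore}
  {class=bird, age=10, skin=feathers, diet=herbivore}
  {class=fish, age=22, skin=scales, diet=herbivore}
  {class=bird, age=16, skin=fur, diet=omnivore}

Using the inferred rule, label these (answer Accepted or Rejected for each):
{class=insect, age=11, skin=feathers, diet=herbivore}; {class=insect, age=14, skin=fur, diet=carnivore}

Accepted, Accepted

'Accepted' ⟺ class is insect.
{class=insect, age=11, skin=feathers, diet=herbivore}: class is insect — matches, so Accepted. {class=insect, age=14, skin=fur, diet=carnivore}: class is insect — matches, so Accepted.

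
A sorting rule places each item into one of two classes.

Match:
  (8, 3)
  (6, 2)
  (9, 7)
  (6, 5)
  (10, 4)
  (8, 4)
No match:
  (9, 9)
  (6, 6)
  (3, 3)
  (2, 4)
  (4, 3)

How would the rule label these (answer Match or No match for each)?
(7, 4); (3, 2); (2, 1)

Match, No match, No match

The common property of the 'Match' items is: first > second AND sum ≥ 8. No 'No match' item has it.
(7, 4) — 7 > 4, 7+4 = 11, hence Match.
(3, 2) — 3 > 2, 3+2 = 5, hence No match.
(2, 1) — 2 > 1, 2+1 = 3, hence No match.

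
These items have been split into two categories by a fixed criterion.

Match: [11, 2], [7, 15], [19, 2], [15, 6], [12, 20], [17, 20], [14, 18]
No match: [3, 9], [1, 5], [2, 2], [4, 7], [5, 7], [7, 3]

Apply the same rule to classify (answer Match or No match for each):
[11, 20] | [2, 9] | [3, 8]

Match, No match, No match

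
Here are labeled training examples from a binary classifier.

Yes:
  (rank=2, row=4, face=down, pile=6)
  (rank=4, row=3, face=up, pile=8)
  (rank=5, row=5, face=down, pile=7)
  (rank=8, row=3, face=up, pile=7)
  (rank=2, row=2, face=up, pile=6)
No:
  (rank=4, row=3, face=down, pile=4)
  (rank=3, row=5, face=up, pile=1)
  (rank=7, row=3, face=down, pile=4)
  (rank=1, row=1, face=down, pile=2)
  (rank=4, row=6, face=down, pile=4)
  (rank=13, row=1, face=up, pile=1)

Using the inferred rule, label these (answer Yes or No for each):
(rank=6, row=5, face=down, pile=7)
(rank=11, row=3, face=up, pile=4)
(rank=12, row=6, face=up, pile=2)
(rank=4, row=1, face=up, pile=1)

Yes, No, No, No

Rule: pile ≥ 6. This holds for each 'Yes' example and fails for each 'No' one.
(rank=6, row=5, face=down, pile=7): pile = 7, fits → Yes. (rank=11, row=3, face=up, pile=4): pile = 4, fails this test → No. (rank=12, row=6, face=up, pile=2): pile = 2, fails this test → No. (rank=4, row=1, face=up, pile=1): pile = 1, fails this test → No.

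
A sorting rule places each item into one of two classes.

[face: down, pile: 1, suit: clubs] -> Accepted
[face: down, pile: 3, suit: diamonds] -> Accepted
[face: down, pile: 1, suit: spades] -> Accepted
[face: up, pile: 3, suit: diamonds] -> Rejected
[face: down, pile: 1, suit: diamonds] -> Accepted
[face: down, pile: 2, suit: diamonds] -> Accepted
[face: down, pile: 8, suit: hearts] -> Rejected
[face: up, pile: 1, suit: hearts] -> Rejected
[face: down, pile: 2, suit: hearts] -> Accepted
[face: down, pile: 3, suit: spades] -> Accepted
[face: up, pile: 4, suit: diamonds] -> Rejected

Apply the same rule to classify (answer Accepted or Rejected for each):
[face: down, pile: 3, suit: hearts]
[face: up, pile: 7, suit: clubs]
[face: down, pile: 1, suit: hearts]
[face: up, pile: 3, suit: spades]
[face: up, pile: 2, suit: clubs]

Accepted, Rejected, Accepted, Rejected, Rejected

Rule: face is down AND pile ≤ 3. This holds for each 'Accepted' example and fails for each 'Rejected' one.
[face: down, pile: 3, suit: hearts]: Accepted (face is down, pile = 3).
[face: up, pile: 7, suit: clubs]: Rejected (face is up, pile = 7).
[face: down, pile: 1, suit: hearts]: Accepted (face is down, pile = 1).
[face: up, pile: 3, suit: spades]: Rejected (face is up, pile = 3).
[face: up, pile: 2, suit: clubs]: Rejected (face is up, pile = 2).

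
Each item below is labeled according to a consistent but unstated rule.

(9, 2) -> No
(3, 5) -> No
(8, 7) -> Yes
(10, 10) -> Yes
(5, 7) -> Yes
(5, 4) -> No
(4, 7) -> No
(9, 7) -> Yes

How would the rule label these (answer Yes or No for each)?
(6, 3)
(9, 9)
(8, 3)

A rule that fits every label: sum ≥ 12 — true of each 'Yes' example, false of each 'No' one.
(6, 3) → 6+3 = 9 → No. (9, 9) → 9+9 = 18 → Yes. (8, 3) → 8+3 = 11 → No.

No, Yes, No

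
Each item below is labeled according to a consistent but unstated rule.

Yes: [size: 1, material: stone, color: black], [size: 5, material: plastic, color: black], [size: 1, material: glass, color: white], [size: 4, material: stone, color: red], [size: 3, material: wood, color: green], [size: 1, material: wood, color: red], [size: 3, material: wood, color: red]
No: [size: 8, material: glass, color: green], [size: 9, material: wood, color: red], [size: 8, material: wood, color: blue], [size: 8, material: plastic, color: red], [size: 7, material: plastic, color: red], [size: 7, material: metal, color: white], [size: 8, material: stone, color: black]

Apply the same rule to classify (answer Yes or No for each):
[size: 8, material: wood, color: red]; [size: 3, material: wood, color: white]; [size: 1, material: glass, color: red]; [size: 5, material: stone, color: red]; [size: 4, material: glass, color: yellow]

The classifier is using: size ≤ 5.
[size: 8, material: wood, color: red]: size = 8 — does not pass, so No. [size: 3, material: wood, color: white]: size = 3 — checks out, so Yes. [size: 1, material: glass, color: red]: size = 1 — checks out, so Yes. [size: 5, material: stone, color: red]: size = 5 — checks out, so Yes. [size: 4, material: glass, color: yellow]: size = 4 — checks out, so Yes.

No, Yes, Yes, Yes, Yes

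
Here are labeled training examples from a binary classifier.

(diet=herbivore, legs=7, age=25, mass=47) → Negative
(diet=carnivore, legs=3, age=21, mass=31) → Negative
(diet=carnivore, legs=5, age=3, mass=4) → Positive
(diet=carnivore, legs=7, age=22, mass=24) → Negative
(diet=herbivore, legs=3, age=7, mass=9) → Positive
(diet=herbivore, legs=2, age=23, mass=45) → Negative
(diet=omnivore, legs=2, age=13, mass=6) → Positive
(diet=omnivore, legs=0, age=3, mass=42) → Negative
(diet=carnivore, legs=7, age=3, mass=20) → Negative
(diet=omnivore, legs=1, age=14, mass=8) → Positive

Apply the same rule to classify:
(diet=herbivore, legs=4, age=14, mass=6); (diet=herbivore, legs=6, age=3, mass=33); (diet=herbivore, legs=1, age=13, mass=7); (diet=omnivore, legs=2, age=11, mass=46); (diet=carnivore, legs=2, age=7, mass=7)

Positive, Negative, Positive, Negative, Positive

One predicate separates the groups cleanly: mass ≤ 9.
Positive: (diet=herbivore, legs=4, age=14, mass=6), since mass = 6.
Negative: (diet=herbivore, legs=6, age=3, mass=33), since mass = 33.
Positive: (diet=herbivore, legs=1, age=13, mass=7), since mass = 7.
Negative: (diet=omnivore, legs=2, age=11, mass=46), since mass = 46.
Positive: (diet=carnivore, legs=2, age=7, mass=7), since mass = 7.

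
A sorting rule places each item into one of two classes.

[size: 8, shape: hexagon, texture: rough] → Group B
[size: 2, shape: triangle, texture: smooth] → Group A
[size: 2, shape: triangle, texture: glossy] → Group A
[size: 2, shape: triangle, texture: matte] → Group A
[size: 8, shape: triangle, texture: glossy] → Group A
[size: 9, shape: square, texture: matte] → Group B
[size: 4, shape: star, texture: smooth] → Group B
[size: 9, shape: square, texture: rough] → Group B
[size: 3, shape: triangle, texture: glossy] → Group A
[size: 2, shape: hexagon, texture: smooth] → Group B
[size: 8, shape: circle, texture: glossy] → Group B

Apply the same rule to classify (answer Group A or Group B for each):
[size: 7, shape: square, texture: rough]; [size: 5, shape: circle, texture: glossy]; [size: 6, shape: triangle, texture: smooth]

Group B, Group B, Group A

The distinguishing property — shape is triangle — holds for all the 'Group A' cases and none of the 'Group B' cases.
[size: 7, shape: square, texture: rough] → shape is square → Group B. [size: 5, shape: circle, texture: glossy] → shape is circle → Group B. [size: 6, shape: triangle, texture: smooth] → shape is triangle → Group A.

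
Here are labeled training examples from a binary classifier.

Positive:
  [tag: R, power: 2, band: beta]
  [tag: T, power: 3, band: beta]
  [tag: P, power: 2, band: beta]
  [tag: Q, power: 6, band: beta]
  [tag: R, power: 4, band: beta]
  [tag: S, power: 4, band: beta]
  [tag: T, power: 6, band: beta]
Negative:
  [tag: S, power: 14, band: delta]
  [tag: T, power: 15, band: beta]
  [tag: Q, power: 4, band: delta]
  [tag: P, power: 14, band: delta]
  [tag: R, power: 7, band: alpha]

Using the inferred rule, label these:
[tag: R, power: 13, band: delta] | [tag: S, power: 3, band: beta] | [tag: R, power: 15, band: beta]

Negative, Positive, Negative

The simplest hypothesis consistent with all the labels is: band is beta AND power ≤ 6.
[tag: R, power: 13, band: delta] → band is delta, power = 13 → Negative.
[tag: S, power: 3, band: beta] → band is beta, power = 3 → Positive.
[tag: R, power: 15, band: beta] → band is beta, power = 15 → Negative.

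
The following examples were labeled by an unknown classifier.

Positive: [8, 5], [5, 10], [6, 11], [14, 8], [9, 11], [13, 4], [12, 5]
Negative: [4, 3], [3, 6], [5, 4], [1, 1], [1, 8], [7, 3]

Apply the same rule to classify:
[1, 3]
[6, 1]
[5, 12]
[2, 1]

A rule that fits every label: sum ≥ 13 — true of each 'Positive' example, false of each 'Negative' one.
[1, 3] → 1+3 = 4 → Negative.
[6, 1] → 6+1 = 7 → Negative.
[5, 12] → 5+12 = 17 → Positive.
[2, 1] → 2+1 = 3 → Negative.

Negative, Negative, Positive, Negative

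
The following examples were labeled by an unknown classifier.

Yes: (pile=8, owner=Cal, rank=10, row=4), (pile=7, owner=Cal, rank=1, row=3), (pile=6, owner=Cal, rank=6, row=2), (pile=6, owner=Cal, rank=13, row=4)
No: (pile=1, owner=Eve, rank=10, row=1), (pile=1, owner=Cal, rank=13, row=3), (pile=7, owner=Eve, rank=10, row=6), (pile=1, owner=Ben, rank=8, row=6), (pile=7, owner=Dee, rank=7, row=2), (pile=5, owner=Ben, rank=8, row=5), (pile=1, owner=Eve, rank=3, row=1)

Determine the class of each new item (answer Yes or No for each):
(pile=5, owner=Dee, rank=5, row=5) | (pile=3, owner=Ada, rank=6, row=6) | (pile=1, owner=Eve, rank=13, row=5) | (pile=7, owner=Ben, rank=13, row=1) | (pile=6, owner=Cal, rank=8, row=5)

All 'Yes' examples share one property — owner is Cal AND pile ≥ 5 — and every 'No' example lacks it.
(pile=5, owner=Dee, rank=5, row=5) → owner is Dee, pile = 5 → No.
(pile=3, owner=Ada, rank=6, row=6) → owner is Ada, pile = 3 → No.
(pile=1, owner=Eve, rank=13, row=5) → owner is Eve, pile = 1 → No.
(pile=7, owner=Ben, rank=13, row=1) → owner is Ben, pile = 7 → No.
(pile=6, owner=Cal, rank=8, row=5) → owner is Cal, pile = 6 → Yes.

No, No, No, No, Yes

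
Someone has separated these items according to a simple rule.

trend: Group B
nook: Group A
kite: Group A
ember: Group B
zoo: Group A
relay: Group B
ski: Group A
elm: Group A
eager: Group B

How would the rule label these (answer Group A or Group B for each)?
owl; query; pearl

Group A, Group B, Group B

Every 'Group A' example satisfies: length ≤ 4. None of the 'Group B' examples do.
owl: length 3 — matches, so Group A.
query: length 5 — doesn't match, so Group B.
pearl: length 5 — doesn't match, so Group B.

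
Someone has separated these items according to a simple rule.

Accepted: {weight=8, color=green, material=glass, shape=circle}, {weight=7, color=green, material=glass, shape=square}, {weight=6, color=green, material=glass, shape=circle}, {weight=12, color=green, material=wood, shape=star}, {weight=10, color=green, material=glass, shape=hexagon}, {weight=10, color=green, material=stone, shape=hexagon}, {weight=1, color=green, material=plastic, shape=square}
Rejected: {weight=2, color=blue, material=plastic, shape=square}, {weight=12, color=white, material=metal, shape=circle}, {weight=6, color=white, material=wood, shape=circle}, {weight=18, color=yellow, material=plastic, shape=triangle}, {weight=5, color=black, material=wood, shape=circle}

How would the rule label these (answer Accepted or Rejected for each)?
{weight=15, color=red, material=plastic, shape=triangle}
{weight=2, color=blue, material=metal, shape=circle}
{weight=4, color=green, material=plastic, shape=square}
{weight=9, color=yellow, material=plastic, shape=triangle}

Rejected, Rejected, Accepted, Rejected

All 'Accepted' examples share one property — color is green — and every 'Rejected' example lacks it.
{weight=15, color=red, material=plastic, shape=triangle}: color is red, doesn't match → Rejected.
{weight=2, color=blue, material=metal, shape=circle}: color is blue, doesn't match → Rejected.
{weight=4, color=green, material=plastic, shape=square}: color is green, meets the rule → Accepted.
{weight=9, color=yellow, material=plastic, shape=triangle}: color is yellow, doesn't match → Rejected.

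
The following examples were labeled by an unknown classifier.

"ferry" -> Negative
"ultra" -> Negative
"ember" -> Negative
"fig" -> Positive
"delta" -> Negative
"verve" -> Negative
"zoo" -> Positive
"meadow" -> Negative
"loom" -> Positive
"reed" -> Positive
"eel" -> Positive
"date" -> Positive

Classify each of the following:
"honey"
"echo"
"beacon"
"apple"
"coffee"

Negative, Positive, Negative, Negative, Negative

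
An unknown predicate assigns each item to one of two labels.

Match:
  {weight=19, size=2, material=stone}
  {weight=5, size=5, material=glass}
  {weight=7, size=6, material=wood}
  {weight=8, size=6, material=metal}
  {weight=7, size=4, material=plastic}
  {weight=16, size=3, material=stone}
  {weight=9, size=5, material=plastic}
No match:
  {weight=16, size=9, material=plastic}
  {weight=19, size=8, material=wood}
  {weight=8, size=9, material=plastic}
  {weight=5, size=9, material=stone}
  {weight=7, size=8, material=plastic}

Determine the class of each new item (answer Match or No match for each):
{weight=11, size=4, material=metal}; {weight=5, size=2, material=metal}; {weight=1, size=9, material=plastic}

Match, Match, No match

Every 'Match' example satisfies: size ≤ 6. None of the 'No match' examples do.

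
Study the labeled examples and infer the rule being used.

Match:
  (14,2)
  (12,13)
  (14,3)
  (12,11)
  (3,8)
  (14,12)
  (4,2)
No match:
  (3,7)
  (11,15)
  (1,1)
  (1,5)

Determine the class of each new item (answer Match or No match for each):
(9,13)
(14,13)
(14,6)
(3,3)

No match, Match, Match, No match

The pattern is that an item is 'Match' exactly when: product is even.
(9,13): 9·13 = 117, does not fit → No match.
(14,13): 14·13 = 182, checks out → Match.
(14,6): 14·6 = 84, checks out → Match.
(3,3): 3·3 = 9, does not fit → No match.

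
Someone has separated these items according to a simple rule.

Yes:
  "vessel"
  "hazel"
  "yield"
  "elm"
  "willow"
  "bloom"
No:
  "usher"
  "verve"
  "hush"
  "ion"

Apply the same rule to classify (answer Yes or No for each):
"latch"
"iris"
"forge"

Yes, No, No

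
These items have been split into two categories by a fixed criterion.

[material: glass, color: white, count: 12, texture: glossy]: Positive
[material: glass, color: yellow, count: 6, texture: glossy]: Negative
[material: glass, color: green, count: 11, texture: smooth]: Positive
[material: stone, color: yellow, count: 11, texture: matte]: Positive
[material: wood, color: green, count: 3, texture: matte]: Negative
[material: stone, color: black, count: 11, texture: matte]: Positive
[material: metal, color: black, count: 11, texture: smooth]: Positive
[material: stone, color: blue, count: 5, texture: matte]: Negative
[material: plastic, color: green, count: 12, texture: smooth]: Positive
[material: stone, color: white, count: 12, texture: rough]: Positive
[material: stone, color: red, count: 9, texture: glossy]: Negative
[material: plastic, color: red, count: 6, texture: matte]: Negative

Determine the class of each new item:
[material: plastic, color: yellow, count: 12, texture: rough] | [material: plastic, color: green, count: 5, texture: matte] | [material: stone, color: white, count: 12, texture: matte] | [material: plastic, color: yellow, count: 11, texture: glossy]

Positive, Negative, Positive, Positive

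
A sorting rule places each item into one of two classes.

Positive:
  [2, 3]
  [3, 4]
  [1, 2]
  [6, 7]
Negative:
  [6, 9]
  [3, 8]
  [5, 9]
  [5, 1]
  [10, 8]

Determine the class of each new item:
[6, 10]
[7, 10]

Negative, Negative

The classifier is using: |first − second| ≤ 1.
Negative: [6, 10], since |6−10| = 4. Negative: [7, 10], since |7−10| = 3.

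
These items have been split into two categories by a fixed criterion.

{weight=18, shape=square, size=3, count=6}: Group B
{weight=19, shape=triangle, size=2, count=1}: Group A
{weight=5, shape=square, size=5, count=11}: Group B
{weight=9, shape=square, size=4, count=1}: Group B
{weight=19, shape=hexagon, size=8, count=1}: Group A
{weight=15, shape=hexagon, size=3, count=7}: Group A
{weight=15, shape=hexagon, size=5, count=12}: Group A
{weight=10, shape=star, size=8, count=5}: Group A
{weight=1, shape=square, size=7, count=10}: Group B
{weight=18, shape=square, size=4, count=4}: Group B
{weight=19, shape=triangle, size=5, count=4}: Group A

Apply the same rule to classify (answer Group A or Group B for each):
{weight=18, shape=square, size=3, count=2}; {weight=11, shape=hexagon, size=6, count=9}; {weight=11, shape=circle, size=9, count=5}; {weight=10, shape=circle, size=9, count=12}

The pattern is that an item is 'Group A' exactly when: shape is not square.
{weight=18, shape=square, size=3, count=2}: Group B (shape is square). {weight=11, shape=hexagon, size=6, count=9}: Group A (shape is hexagon). {weight=11, shape=circle, size=9, count=5}: Group A (shape is circle). {weight=10, shape=circle, size=9, count=12}: Group A (shape is circle).

Group B, Group A, Group A, Group A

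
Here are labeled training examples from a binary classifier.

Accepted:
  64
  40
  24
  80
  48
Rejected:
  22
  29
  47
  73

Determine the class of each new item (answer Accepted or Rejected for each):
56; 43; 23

Accepted, Rejected, Rejected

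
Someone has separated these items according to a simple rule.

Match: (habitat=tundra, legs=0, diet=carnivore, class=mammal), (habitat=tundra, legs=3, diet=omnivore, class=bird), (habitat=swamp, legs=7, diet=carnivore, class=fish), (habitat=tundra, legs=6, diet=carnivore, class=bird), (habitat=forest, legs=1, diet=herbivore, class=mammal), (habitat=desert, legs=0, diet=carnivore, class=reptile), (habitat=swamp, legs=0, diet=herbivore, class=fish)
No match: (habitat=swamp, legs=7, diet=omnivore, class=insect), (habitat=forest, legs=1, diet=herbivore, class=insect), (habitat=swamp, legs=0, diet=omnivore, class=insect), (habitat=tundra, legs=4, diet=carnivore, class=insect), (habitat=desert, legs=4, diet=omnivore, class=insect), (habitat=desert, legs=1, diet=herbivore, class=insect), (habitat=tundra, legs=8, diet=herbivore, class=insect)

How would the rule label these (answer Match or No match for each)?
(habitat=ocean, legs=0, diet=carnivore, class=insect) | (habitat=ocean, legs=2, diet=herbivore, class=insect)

The classifier is using: class is not insect.
(habitat=ocean, legs=0, diet=carnivore, class=insect): No match (class is insect). (habitat=ocean, legs=2, diet=herbivore, class=insect): No match (class is insect).

No match, No match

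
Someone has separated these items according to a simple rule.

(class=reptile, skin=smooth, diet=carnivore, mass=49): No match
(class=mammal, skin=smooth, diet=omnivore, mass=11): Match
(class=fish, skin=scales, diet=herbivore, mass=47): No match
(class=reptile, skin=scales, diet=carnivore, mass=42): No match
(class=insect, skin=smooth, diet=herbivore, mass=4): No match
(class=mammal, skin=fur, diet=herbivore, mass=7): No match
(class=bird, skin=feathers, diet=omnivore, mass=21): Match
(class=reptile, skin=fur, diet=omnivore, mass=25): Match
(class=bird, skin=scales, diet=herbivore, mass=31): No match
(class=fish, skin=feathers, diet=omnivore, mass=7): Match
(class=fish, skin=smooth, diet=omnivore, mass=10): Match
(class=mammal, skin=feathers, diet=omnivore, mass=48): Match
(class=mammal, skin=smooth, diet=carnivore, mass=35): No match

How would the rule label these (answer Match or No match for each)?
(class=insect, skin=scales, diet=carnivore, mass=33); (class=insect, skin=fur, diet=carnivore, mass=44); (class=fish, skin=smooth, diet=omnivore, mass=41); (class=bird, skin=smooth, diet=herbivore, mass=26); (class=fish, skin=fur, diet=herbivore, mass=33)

Every 'Match' example satisfies: diet is omnivore. None of the 'No match' examples do.

No match, No match, Match, No match, No match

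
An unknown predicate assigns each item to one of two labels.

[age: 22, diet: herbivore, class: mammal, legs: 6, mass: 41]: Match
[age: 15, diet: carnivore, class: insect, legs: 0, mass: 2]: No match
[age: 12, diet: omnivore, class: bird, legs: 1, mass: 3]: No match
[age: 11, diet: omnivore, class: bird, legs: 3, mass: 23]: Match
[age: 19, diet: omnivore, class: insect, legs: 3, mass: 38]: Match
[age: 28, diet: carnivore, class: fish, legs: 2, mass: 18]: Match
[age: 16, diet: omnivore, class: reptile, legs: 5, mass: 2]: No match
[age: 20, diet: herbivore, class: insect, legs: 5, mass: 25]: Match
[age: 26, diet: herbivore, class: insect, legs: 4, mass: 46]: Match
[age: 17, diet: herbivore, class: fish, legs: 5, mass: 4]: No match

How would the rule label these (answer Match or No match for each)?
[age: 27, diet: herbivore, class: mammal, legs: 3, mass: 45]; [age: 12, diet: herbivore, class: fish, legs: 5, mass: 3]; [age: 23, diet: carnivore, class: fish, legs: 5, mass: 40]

Match, No match, Match

The classifier is using: mass ≥ 18.
[age: 27, diet: herbivore, class: mammal, legs: 3, mass: 45] — mass = 45, hence Match.
[age: 12, diet: herbivore, class: fish, legs: 5, mass: 3] — mass = 3, hence No match.
[age: 23, diet: carnivore, class: fish, legs: 5, mass: 40] — mass = 40, hence Match.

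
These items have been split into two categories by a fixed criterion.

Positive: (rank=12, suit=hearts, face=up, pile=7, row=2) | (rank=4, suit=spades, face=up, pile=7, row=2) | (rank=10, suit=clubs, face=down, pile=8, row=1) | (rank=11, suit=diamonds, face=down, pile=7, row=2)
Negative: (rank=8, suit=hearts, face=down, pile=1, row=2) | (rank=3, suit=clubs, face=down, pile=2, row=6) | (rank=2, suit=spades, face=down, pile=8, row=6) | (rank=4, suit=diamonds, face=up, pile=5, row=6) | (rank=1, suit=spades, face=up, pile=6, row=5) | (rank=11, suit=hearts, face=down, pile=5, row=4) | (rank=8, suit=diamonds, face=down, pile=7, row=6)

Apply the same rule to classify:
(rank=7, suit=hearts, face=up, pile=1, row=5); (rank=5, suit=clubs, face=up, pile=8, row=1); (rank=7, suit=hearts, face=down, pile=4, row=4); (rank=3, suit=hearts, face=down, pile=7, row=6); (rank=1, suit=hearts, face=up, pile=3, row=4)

Negative, Positive, Negative, Negative, Negative

All 'Positive' examples share one property — pile ≥ 2 AND row ≤ 2 — and every 'Negative' example lacks it.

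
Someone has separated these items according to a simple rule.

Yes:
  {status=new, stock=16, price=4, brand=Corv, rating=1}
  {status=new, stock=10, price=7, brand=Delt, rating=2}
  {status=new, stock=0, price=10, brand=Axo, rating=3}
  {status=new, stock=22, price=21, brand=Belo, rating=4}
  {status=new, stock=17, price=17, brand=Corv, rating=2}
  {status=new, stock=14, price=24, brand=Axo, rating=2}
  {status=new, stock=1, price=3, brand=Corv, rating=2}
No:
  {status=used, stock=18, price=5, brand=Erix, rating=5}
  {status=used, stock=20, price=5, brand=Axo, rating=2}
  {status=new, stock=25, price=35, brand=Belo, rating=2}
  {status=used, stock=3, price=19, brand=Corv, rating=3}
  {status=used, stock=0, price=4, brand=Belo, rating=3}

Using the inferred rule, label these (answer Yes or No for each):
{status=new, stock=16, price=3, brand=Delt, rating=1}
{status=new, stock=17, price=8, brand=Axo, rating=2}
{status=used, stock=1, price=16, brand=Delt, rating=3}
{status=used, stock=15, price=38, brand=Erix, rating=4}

Yes, Yes, No, No

All 'Yes' examples share one property — status is new AND price ≤ 24 — and every 'No' example lacks it.
{status=new, stock=16, price=3, brand=Delt, rating=1} → status is new, price = 3 → Yes. {status=new, stock=17, price=8, brand=Axo, rating=2} → status is new, price = 8 → Yes. {status=used, stock=1, price=16, brand=Delt, rating=3} → status is used, price = 16 → No. {status=used, stock=15, price=38, brand=Erix, rating=4} → status is used, price = 38 → No.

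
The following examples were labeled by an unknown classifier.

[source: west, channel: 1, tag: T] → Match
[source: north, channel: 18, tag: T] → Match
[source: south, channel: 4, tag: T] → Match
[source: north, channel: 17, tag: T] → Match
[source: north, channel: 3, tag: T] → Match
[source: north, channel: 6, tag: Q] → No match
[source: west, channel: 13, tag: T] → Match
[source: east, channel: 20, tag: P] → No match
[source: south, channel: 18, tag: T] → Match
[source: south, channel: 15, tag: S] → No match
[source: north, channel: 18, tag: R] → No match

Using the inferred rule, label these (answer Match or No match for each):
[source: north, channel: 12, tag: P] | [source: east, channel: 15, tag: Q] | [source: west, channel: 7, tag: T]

'Match' ⟺ tag is T.
[source: north, channel: 12, tag: P] — tag is P, hence No match. [source: east, channel: 15, tag: Q] — tag is Q, hence No match. [source: west, channel: 7, tag: T] — tag is T, hence Match.

No match, No match, Match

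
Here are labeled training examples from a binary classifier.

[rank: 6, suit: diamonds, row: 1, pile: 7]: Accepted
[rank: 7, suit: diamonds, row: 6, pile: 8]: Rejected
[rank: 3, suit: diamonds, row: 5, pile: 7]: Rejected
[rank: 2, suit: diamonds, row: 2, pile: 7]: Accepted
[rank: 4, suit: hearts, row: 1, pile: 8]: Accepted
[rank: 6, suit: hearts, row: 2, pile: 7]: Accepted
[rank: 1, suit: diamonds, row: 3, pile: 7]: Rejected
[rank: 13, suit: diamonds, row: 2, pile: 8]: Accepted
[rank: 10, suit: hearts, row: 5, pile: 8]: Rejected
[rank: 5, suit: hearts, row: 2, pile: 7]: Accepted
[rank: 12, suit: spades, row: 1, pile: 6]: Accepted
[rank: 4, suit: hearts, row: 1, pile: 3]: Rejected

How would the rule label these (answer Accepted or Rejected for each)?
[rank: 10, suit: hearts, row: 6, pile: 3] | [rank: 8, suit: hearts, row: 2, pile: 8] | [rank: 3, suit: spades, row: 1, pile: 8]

The classifier is using: row ≤ 2 AND pile ≥ 6.

Rejected, Accepted, Accepted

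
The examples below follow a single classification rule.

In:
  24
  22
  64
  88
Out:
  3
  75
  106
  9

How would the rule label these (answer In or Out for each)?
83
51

Out, Out

The classifier is using: even AND at most 88.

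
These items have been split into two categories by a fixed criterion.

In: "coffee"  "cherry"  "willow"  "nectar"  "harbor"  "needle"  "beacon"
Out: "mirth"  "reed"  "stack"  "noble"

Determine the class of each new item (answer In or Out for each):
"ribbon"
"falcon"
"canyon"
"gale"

In, In, In, Out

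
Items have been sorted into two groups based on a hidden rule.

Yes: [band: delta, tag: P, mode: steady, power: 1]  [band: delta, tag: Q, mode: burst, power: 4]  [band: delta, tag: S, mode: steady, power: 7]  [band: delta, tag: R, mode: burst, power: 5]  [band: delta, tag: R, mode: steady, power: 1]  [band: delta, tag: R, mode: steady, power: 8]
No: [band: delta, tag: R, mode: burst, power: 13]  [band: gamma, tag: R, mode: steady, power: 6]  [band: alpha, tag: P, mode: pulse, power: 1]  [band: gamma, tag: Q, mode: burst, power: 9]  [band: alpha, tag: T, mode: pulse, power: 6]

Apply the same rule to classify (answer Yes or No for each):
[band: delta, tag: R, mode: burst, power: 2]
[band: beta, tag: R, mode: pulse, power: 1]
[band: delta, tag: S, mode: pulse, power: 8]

The simplest hypothesis consistent with all the labels is: band is delta AND power ≤ 8.
[band: delta, tag: R, mode: burst, power: 2] — band is delta, power = 2, hence Yes.
[band: beta, tag: R, mode: pulse, power: 1] — band is beta, power = 1, hence No.
[band: delta, tag: S, mode: pulse, power: 8] — band is delta, power = 8, hence Yes.

Yes, No, Yes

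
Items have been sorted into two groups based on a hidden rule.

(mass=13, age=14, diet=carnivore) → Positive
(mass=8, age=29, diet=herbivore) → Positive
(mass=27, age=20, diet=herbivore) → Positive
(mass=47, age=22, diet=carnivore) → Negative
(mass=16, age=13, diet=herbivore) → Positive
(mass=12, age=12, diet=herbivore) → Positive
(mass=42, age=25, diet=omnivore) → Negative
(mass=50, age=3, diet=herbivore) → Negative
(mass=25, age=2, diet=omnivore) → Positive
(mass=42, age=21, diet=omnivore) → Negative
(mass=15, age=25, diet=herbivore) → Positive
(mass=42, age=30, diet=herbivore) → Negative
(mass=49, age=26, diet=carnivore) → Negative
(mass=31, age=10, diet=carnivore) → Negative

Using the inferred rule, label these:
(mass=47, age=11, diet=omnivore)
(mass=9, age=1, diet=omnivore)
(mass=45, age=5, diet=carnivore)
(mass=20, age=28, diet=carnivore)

'Positive' ⟺ mass ≤ 27.
(mass=47, age=11, diet=omnivore): Negative (mass = 47). (mass=9, age=1, diet=omnivore): Positive (mass = 9). (mass=45, age=5, diet=carnivore): Negative (mass = 45). (mass=20, age=28, diet=carnivore): Positive (mass = 20).

Negative, Positive, Negative, Positive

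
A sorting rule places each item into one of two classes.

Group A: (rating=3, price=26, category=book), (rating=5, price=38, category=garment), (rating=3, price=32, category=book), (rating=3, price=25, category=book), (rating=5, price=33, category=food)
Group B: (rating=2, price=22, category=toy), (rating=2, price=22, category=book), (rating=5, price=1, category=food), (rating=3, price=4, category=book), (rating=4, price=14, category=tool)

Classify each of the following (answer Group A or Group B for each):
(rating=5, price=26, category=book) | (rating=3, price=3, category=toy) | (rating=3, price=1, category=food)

A rule that fits every label: price ≥ 25 — true of each 'Group A' example, false of each 'Group B' one.
(rating=5, price=26, category=book): Group A (price = 26). (rating=3, price=3, category=toy): Group B (price = 3). (rating=3, price=1, category=food): Group B (price = 1).

Group A, Group B, Group B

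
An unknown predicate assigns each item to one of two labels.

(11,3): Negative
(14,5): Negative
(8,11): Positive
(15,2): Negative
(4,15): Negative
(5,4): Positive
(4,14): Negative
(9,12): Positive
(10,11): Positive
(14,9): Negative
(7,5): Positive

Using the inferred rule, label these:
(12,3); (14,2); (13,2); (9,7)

All 'Positive' examples share one property — |first − second| ≤ 3 — and every 'Negative' example lacks it.
(12,3): Negative (|12−3| = 9).
(14,2): Negative (|14−2| = 12).
(13,2): Negative (|13−2| = 11).
(9,7): Positive (|9−7| = 2).

Negative, Negative, Negative, Positive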